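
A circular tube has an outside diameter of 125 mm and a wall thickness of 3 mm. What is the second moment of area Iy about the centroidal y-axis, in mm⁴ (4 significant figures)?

Iy ≈ 2.141 × 10⁶ mm⁴

Split into non-overlapping primitives; take the origin at the lower-left of the bounding box.
Outer circle: ⌀125, A = 12271.8 mm², x = 62.5 mm, Ī = 11 984 225 mm⁴.
Bore (subtracted): ⌀119, A = 11 122 mm², x = 62.5 mm, Ī = 9 843 686 mm⁴.
By symmetry the centroid is at mid-width, x̄ = 62.5 mm.
All pieces are centred on the centroidal y-axis, so I = ΣĪ (holes subtracted) = 2 140 539 mm⁴.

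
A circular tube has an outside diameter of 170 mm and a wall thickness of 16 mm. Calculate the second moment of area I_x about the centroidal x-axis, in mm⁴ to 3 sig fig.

I_x ≈ 2.32 × 10⁷ mm⁴

Break the section into simple shapes (no overlaps), measuring from the bottom-left corner of the bounding box.
Outer circle: ⌀170, A = 22 698 mm², y = 85 mm, Ī = 40 998 275 mm⁴.
Bore (subtracted): ⌀138, A = 14 957 mm², y = 85 mm, Ī = 17 802 715 mm⁴.
By symmetry the centroid is at mid-height, ȳ = 85 mm.
All pieces are centred on the centroidal x-axis, so I = ΣĪ (holes subtracted) = 23 195 560 mm⁴.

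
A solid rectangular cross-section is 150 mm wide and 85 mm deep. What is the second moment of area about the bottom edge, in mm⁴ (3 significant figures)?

The section: 150 × 85, A = 12 750 mm², y = 42.5 mm, Ī = 7 676 563 mm⁴.
Transfer it to the base of the section using Ī + A·d² with d = y − 0:
  the section: d = 42.5 mm → contributes +30 706 250 mm⁴
Total I = 30 706 250 mm⁴.

I_base ≈ 3.07 × 10⁷ mm⁴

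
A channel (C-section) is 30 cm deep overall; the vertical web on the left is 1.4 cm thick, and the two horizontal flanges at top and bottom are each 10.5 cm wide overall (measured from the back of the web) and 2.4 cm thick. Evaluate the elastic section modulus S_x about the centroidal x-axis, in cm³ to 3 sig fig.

S_x ≈ 766 cm³

Decompose the section into non-overlapping parts with the origin at the bottom-left of its bounding rectangle.
Web: 1.4 × 30, A = 42 cm², y = 15 cm, Ī = 3 150 cm⁴.
Top flange (beyond web): 9.1 × 2.4, A = 21.84 cm², y = 28.8 cm, Ī = 10.483 cm⁴.
Bottom flange (beyond web): 9.1 × 2.4, A = 21.84 cm², y = 1.2 cm, Ī = 10.483 cm⁴.
By symmetry the centroid is at mid-height, ȳ = 15 cm.
Transfer each piece to the centroidal x-axis using Ī + A·d² with d = y − 15:
  web: d = 0 cm → contributes +3 150 cm⁴
  top flange (beyond web): d = 13.8 cm → contributes +4169.7 cm⁴
  bottom flange (beyond web): d = -13.8 cm → contributes +4169.7 cm⁴
Total I = 11 489 cm⁴.
Extreme fibre distance c = 15 cm; S = I/c = 765.96 cm³.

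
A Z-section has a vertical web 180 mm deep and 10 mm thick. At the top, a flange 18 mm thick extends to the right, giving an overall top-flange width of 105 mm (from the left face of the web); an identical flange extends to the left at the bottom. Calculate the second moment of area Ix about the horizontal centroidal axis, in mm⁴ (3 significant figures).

Ix ≈ 2.74 × 10⁷ mm⁴

Decompose the section into non-overlapping parts with the origin at the bottom-left of its bounding rectangle.
Web: 10 × 180, A = 1 800 mm², y = 90 mm, Ī = 4 860 000 mm⁴.
Top flange (beyond web): 95 × 18, A = 1 710 mm², y = 171 mm, Ī = 46 170 mm⁴.
Bottom flange (beyond web): 95 × 18, A = 1 710 mm², y = 9 mm, Ī = 46 170 mm⁴.
Centroid: ȳ = ΣA·y / ΣA = 90 mm.
Transfer each piece to the horizontal centroidal axis using Ī + A·d² with d = y − 90:
  web: d = 0 mm → contributes +4 860 000 mm⁴
  top flange (beyond web): d = 81 mm → contributes +11 265 480 mm⁴
  bottom flange (beyond web): d = -81 mm → contributes +11 265 480 mm⁴
Total I = 27 390 960 mm⁴.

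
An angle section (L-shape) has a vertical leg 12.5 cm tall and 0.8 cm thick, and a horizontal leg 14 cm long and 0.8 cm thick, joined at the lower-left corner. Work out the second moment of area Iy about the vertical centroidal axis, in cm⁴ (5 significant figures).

Iy ≈ 405.54 cm⁴

Decompose the section into non-overlapping parts with the origin at the bottom-left of its bounding rectangle.
Vertical leg: 0.8 × 12.5, A = 10 cm², x = 0.4 cm, Ī = 0.5333333 cm⁴.
Horizontal leg (remainder): 13.2 × 0.8, A = 10.56 cm², x = 7.4 cm, Ī = 153.3312 cm⁴.
Centroid: x̄ = ΣA·x / ΣA = 3.995331 cm.
Transfer each piece to the vertical centroidal axis using Ī + A·d² with d = x − 3.995331:
  vertical leg: d = -3.595331 cm → contributes +129.7974 cm⁴
  horizontal leg (remainder): d = 3.404669 cm → contributes +275.7403 cm⁴
Total I = 405.5377 cm⁴.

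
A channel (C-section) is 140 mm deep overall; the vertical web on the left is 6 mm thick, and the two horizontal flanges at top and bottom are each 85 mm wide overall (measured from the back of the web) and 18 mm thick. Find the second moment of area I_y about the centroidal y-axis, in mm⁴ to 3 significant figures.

Treat the section as a set of non-overlapping primitives; coordinates are from the bounding-box lower-left.
Web: 6 × 140, A = 840 mm², x = 3 mm, Ī = 2 520 mm⁴.
Top flange (beyond web): 79 × 18, A = 1 422 mm², x = 45.5 mm, Ī = 739 559 mm⁴.
Bottom flange (beyond web): 79 × 18, A = 1 422 mm², x = 45.5 mm, Ī = 739 559 mm⁴.
Centroid: x̄ = ΣA·x / ΣA = 35.809 mm.
Transfer each piece to the centroidal y-axis using Ī + A·d² with d = x − 35.809:
  web: d = -32.809 mm → contributes +906 746 mm⁴
  top flange (beyond web): d = 9.6906 mm → contributes +873 094 mm⁴
  bottom flange (beyond web): d = 9.6906 mm → contributes +873 094 mm⁴
Total I = 2 652 934 mm⁴.

I_y ≈ 2.65 × 10⁶ mm⁴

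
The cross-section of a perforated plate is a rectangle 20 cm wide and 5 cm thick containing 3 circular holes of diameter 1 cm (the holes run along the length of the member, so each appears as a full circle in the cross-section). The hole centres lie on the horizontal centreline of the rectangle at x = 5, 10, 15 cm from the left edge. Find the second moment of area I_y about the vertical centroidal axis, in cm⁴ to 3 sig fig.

Break the section into simple shapes (no overlaps), measuring from the bottom-left corner of the bounding box.
Plate: 20 × 5, A = 100 cm², x = 10 cm, Ī = 3333.3 cm⁴.
Hole 1 (subtracted): ⌀1, A = 0.7854 cm², x = 5 cm, Ī = 0.049087 cm⁴.
Hole 2 (subtracted): ⌀1, A = 0.7854 cm², x = 10 cm, Ī = 0.049087 cm⁴.
Hole 3 (subtracted): ⌀1, A = 0.7854 cm², x = 15 cm, Ī = 0.049087 cm⁴.
By symmetry the centroid is at mid-width, x̄ = 10 cm.
Transfer each piece to the vertical centroidal axis using Ī + A·d² with d = x − 10:
  plate: d = 0 cm → contributes +3333.3 cm⁴
  hole 1: d = -5 cm → contributes −19.684 cm⁴
  hole 2: d = 0 cm → contributes −0.049087 cm⁴
  hole 3: d = 5 cm → contributes −19.684 cm⁴
Total I = 3293.9 cm⁴.

I_y ≈ 3290 cm⁴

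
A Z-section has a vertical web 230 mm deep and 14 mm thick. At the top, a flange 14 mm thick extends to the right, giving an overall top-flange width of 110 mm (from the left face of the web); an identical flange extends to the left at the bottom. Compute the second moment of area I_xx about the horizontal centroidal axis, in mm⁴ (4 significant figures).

Treat the section as a set of non-overlapping primitives; coordinates are from the bounding-box lower-left.
Web: 14 × 230, A = 3 220 mm², y = 115 mm, Ī = 14 194 833 mm⁴.
Top flange (beyond web): 96 × 14, A = 1 344 mm², y = 223 mm, Ī = 21 952 mm⁴.
Bottom flange (beyond web): 96 × 14, A = 1 344 mm², y = 7 mm, Ī = 21 952 mm⁴.
Centroid: ȳ = ΣA·y / ΣA = 115 mm.
Transfer each piece to the horizontal centroidal axis using Ī + A·d² with d = y − 115:
  web: d = 0 mm → contributes +14 194 833 mm⁴
  top flange (beyond web): d = 108 mm → contributes +15 698 368 mm⁴
  bottom flange (beyond web): d = -108 mm → contributes +15 698 368 mm⁴
Total I = 45 591 569 mm⁴.

I_xx ≈ 4.559 × 10⁷ mm⁴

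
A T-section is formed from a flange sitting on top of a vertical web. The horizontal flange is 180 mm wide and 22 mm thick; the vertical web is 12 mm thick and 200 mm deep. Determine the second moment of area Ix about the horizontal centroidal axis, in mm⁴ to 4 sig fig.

Ix ≈ 2.657 × 10⁷ mm⁴

Break the section into simple shapes (no overlaps), measuring from the bottom-left corner of the bounding box.
Flange: 180 × 22, A = 3 960 mm², y = 211 mm, Ī = 159 720 mm⁴.
Web: 12 × 200, A = 2 400 mm², y = 100 mm, Ī = 8 000 000 mm⁴.
Centroid: ȳ = ΣA·y / ΣA = 169.113 mm.
Transfer each piece to the horizontal centroidal axis using Ī + A·d² with d = y − 169.113:
  flange: d = 41.8868 mm → contributes +7 107 553 mm⁴
  web: d = -69.1132 mm → contributes +19 463 925 mm⁴
Total I = 26 571 478 mm⁴.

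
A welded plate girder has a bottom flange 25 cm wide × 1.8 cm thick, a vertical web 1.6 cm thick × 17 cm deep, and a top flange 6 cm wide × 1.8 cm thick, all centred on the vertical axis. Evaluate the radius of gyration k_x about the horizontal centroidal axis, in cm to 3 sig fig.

Treat the section as a set of non-overlapping primitives; coordinates are from the bounding-box lower-left.
Bottom plate: 25 × 1.8, A = 45 cm², y = 0.9 cm, Ī = 12.15 cm⁴.
Web plate: 1.6 × 17, A = 27.2 cm², y = 10.3 cm, Ī = 655.07 cm⁴.
Top plate: 6 × 1.8, A = 10.8 cm², y = 19.7 cm, Ī = 2.916 cm⁴.
Centroid: ȳ = ΣA·y / ΣA = 6.4267 cm.
Transfer each piece to the horizontal centroidal axis using Ī + A·d² with d = y − 6.4267:
  bottom plate: d = -5.5267 cm → contributes +1386.7 cm⁴
  web plate: d = 3.8733 cm → contributes +1063.1 cm⁴
  top plate: d = 13.273 cm → contributes +1905.7 cm⁴
Total I = 4355.4 cm⁴.
Radius of gyration: k = √(I/A) = √(4355.4 / 83) = 7.244 cm.

k_x ≈ 7.24 cm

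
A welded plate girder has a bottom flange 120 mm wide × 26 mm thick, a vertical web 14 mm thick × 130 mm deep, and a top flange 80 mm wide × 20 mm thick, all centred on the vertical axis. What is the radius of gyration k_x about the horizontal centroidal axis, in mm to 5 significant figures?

k_x ≈ 65.953 mm

Treat the section as a set of non-overlapping primitives; coordinates are from the bounding-box lower-left.
Bottom plate: 120 × 26, A = 3 120 mm², y = 13 mm, Ī = 175 760 mm⁴.
Web plate: 14 × 130, A = 1 820 mm², y = 91 mm, Ī = 2 563 167 mm⁴.
Top plate: 80 × 20, A = 1 600 mm², y = 166 mm, Ī = 53333.33 mm⁴.
Centroid: ȳ = ΣA·y / ΣA = 72.13761 mm.
Transfer each piece to the horizontal centroidal axis using Ī + A·d² with d = y − 72.13761:
  bottom plate: d = -59.13761 mm → contributes +11 087 203 mm⁴
  web plate: d = 18.86239 mm → contributes +3 210 704 mm⁴
  top plate: d = 93.86239 mm → contributes +14 149 569 mm⁴
Total I = 28 447 476 mm⁴.
Radius of gyration: k = √(I/A) = √(28 447 476 / 6 540) = 65.95276 mm.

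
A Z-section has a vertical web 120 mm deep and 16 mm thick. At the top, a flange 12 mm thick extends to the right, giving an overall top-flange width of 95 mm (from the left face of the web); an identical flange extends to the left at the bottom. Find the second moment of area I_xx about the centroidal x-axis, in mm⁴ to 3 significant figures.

Break the section into simple shapes (no overlaps), measuring from the bottom-left corner of the bounding box.
Web: 16 × 120, A = 1 920 mm², y = 60 mm, Ī = 2 304 000 mm⁴.
Top flange (beyond web): 79 × 12, A = 948 mm², y = 114 mm, Ī = 11 376 mm⁴.
Bottom flange (beyond web): 79 × 12, A = 948 mm², y = 6 mm, Ī = 11 376 mm⁴.
Centroid: ȳ = ΣA·y / ΣA = 60 mm.
Transfer each piece to the centroidal x-axis using Ī + A·d² with d = y − 60:
  web: d = 0 mm → contributes +2 304 000 mm⁴
  top flange (beyond web): d = 54 mm → contributes +2 775 744 mm⁴
  bottom flange (beyond web): d = -54 mm → contributes +2 775 744 mm⁴
Total I = 7 855 488 mm⁴.

I_xx ≈ 7.86 × 10⁶ mm⁴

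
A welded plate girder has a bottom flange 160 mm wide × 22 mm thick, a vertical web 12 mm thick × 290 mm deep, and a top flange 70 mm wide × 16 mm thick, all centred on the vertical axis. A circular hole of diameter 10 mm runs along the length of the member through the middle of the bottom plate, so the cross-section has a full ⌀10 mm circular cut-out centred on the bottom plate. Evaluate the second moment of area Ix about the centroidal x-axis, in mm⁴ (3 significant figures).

Break the section into simple shapes (no overlaps), measuring from the bottom-left corner of the bounding box.
Bottom plate: 160 × 22, A = 3 520 mm², y = 11 mm, Ī = 141 973 mm⁴.
Web plate: 12 × 290, A = 3 480 mm², y = 167 mm, Ī = 24 389 000 mm⁴.
Top plate: 70 × 16, A = 1 120 mm², y = 320 mm, Ī = 23 893 mm⁴.
Hole (subtracted): ⌀10, A = 78.54 mm², y = 11 mm, Ī = 490.87 mm⁴.
Centroid: ȳ = ΣA·y / ΣA = 121.55 mm.
Transfer each piece to the centroidal x-axis using Ī + A·d² with d = y − 121.55:
  bottom plate: d = -110.55 mm → contributes +43 158 691 mm⁴
  web plate: d = 45.453 mm → contributes +31 578 566 mm⁴
  top plate: d = 198.45 mm → contributes +44 133 479 mm⁴
  hole: d = -110.55 mm → contributes −960 299 mm⁴
Total I = 117 910 437 mm⁴.

Ix ≈ 1.18 × 10⁸ mm⁴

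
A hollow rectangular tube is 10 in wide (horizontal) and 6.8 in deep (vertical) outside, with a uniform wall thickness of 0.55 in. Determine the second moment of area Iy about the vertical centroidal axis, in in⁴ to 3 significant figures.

Break the section into simple shapes (no overlaps), measuring from the bottom-left corner of the bounding box.
Outer rectangle: 10 × 6.8, A = 68 in², x = 5 in, Ī = 566.67 in⁴.
Inner void (subtracted): 8.9 × 5.7, A = 50.73 in², x = 5 in, Ī = 334.86 in⁴.
By symmetry the centroid is at mid-width, x̄ = 5 in.
All pieces are centred on the vertical centroidal axis, so I = ΣĪ (holes subtracted) = 231.81 in⁴.

Iy ≈ 232 in⁴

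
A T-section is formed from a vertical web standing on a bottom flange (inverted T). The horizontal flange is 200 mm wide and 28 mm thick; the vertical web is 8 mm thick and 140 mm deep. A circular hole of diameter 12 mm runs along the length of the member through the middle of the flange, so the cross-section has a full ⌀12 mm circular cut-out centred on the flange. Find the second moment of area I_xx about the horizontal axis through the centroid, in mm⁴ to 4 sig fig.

I_xx ≈ 8.757 × 10⁶ mm⁴

Split into non-overlapping primitives; take the origin at the lower-left of the bounding box.
Flange: 200 × 28, A = 5 600 mm², y = 14 mm, Ī = 365 867 mm⁴.
Web: 8 × 140, A = 1 120 mm², y = 98 mm, Ī = 1 829 333 mm⁴.
Hole (subtracted): ⌀12, A = 113.097 mm², y = 14 mm, Ī = 1017.88 mm⁴.
Centroid: ȳ = ΣA·y / ΣA = 28.2397 mm.
Transfer each piece to the horizontal axis through the centroid using Ī + A·d² with d = y − 28.2397:
  flange: d = -14.2397 mm → contributes +1 501 366 mm⁴
  web: d = 69.7603 mm → contributes +7 279 820 mm⁴
  hole: d = -14.2397 mm → contributes −23950.4 mm⁴
Total I = 8 757 236 mm⁴.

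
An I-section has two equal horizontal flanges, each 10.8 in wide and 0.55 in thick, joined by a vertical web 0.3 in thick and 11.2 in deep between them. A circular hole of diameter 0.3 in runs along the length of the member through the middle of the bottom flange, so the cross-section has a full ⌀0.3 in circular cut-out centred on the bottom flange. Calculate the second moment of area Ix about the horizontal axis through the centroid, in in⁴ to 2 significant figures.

Ix ≈ 440 in⁴

Break the section into simple shapes (no overlaps), measuring from the bottom-left corner of the bounding box.
Bottom flange: 10.8 × 0.55, A = 5.94 in², y = 0.275 in, Ī = 0.1497 in⁴.
Web: 0.3 × 11.2, A = 3.36 in², y = 6.15 in, Ī = 35.12 in⁴.
Top flange: 10.8 × 0.55, A = 5.94 in², y = 12.03 in, Ī = 0.1497 in⁴.
Hole (subtracted): ⌀0.3, A = 0.07069 in², y = 0.275 in, Ī = 0.0003976 in⁴.
Centroid: ȳ = ΣA·y / ΣA = 6.177 in.
Transfer each piece to the horizontal axis through the centroid using Ī + A·d² with d = y − 6.177:
  bottom flange: d = -5.902 in → contributes +207.1 in⁴
  web: d = -0.02738 in → contributes +35.13 in⁴
  top flange: d = 5.848 in → contributes +203.3 in⁴
  hole: d = -5.902 in → contributes −2.463 in⁴
Total I = 443 in⁴.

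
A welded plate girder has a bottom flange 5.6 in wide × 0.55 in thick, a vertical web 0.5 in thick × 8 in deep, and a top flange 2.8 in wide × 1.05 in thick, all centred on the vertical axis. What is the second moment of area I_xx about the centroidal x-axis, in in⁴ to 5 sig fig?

Split into non-overlapping primitives; take the origin at the lower-left of the bounding box.
Bottom plate: 5.6 × 0.55, A = 3.08 in², y = 0.275 in, Ī = 0.07764167 in⁴.
Web plate: 0.5 × 8, A = 4 in², y = 4.55 in, Ī = 21.33333 in⁴.
Top plate: 2.8 × 1.05, A = 2.94 in², y = 9.075 in, Ī = 0.2701125 in⁴.
Centroid: ȳ = ΣA·y / ΣA = 4.563623 in.
Transfer each piece to the centroidal x-axis using Ī + A·d² with d = y − 4.563623:
  bottom plate: d = -4.288623 in → contributes +56.72588 in⁴
  web plate: d = -0.01362275 in → contributes +21.33408 in⁴
  top plate: d = 4.511377 in → contributes +60.10653 in⁴
Total I = 138.1665 in⁴.

I_xx ≈ 138.17 in⁴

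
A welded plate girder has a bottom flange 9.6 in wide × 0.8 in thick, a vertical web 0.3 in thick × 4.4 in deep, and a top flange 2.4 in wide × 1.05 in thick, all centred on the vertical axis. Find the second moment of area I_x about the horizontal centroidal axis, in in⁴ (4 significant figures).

Break the section into simple shapes (no overlaps), measuring from the bottom-left corner of the bounding box.
Bottom plate: 9.6 × 0.8, A = 7.68 in², y = 0.4 in, Ī = 0.4096 in⁴.
Web plate: 0.3 × 4.4, A = 1.32 in², y = 3 in, Ī = 2.1296 in⁴.
Top plate: 2.4 × 1.05, A = 2.52 in², y = 5.725 in, Ī = 0.231525 in⁴.
Centroid: ȳ = ΣA·y / ΣA = 1.86276 in.
Transfer each piece to the horizontal centroidal axis using Ī + A·d² with d = y − 1.86276:
  bottom plate: d = -1.46276 in → contributes +16.8423 in⁴
  web plate: d = 1.13724 in → contributes +3.83677 in⁴
  top plate: d = 3.86224 in → contributes +37.8221 in⁴
Total I = 58.5011 in⁴.

I_x ≈ 58.50 in⁴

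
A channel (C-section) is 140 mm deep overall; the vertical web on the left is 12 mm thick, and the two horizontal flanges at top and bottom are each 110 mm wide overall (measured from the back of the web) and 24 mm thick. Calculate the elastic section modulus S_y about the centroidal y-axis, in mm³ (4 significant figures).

S_y ≈ 1.186 × 10⁵ mm³

Treat the section as a set of non-overlapping primitives; coordinates are from the bounding-box lower-left.
Web: 12 × 140, A = 1 680 mm², x = 6 mm, Ī = 20 160 mm⁴.
Top flange (beyond web): 98 × 24, A = 2 352 mm², x = 61 mm, Ī = 1 882 384 mm⁴.
Bottom flange (beyond web): 98 × 24, A = 2 352 mm², x = 61 mm, Ī = 1 882 384 mm⁴.
Centroid: x̄ = ΣA·x / ΣA = 46.5263 mm.
Transfer each piece to the centroidal y-axis using Ī + A·d² with d = x − 46.5263:
  web: d = -40.5263 mm → contributes +2 779 362 mm⁴
  top flange (beyond web): d = 14.4737 mm → contributes +2 375 099 mm⁴
  bottom flange (beyond web): d = 14.4737 mm → contributes +2 375 099 mm⁴
Total I = 7 529 560 mm⁴.
Extreme fibre distance c = 63.4737 mm; S = I/c = 118 625 mm³.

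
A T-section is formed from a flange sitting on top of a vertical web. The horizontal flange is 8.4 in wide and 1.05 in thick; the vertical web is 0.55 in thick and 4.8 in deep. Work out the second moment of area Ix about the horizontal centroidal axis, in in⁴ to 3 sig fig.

Decompose the section into non-overlapping parts with the origin at the bottom-left of its bounding rectangle.
Flange: 8.4 × 1.05, A = 8.82 in², y = 5.325 in, Ī = 0.81034 in⁴.
Web: 0.55 × 4.8, A = 2.64 in², y = 2.4 in, Ī = 5.0688 in⁴.
Centroid: ȳ = ΣA·y / ΣA = 4.6512 in.
Transfer each piece to the horizontal centroidal axis using Ī + A·d² with d = y − 4.6512:
  flange: d = 0.67382 in → contributes +4.8149 in⁴
  web: d = -2.2512 in → contributes +18.448 in⁴
Total I = 23.263 in⁴.

Ix ≈ 23.3 in⁴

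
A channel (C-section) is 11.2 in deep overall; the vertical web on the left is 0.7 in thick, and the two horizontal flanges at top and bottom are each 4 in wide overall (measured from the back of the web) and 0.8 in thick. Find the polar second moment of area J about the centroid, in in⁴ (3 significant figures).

Break the section into simple shapes (no overlaps), measuring from the bottom-left corner of the bounding box.
Web: 0.7 × 11.2, A = 7.84 in², y = 5.6 in, Ī = 81.954 in⁴.
Top flange (beyond web): 3.3 × 0.8, A = 2.64 in², y = 10.8 in, Ī = 0.1408 in⁴.
Bottom flange (beyond web): 3.3 × 0.8, A = 2.64 in², y = 0.4 in, Ī = 0.1408 in⁴.
By symmetry the centroid is at mid-height, ȳ = 5.6 in.
Transfer each piece to the centroidal x-axis using Ī + A·d² with d = y − 5.6:
  web: d = 0 in → contributes +81.954 in⁴
  top flange (beyond web): d = 5.2 in → contributes +71.526 in⁴
  bottom flange (beyond web): d = -5.2 in → contributes +71.526 in⁴
Total I = 225.01 in⁴.
For the y-axis: x̄ = 1.1549 in.
Repeating about the centroidal y-axis gives I_y = 17.732 in⁴.
Polar second moment: J = I_x + I_y = 242.74 in⁴.

J ≈ 243 in⁴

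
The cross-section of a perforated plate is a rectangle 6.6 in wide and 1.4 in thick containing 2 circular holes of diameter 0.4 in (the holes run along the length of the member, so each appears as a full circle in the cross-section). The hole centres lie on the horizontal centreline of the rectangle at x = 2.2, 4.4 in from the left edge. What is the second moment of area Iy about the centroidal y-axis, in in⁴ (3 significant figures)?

Iy ≈ 33.2 in⁴

Break the section into simple shapes (no overlaps), measuring from the bottom-left corner of the bounding box.
Plate: 6.6 × 1.4, A = 9.24 in², x = 3.3 in, Ī = 33.541 in⁴.
Hole 1 (subtracted): ⌀0.4, A = 0.12566 in², x = 2.2 in, Ī = 0.0012566 in⁴.
Hole 2 (subtracted): ⌀0.4, A = 0.12566 in², x = 4.4 in, Ī = 0.0012566 in⁴.
By symmetry the centroid is at mid-width, x̄ = 3.3 in.
Transfer each piece to the centroidal y-axis using Ī + A·d² with d = x − 3.3:
  plate: d = 0 in → contributes +33.541 in⁴
  hole 1: d = -1.1 in → contributes −0.15331 in⁴
  hole 2: d = 1.1 in → contributes −0.15331 in⁴
Total I = 33.235 in⁴.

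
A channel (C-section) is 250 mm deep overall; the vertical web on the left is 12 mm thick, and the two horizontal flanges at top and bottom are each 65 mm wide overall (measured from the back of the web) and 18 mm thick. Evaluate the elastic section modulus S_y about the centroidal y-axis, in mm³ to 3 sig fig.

Break the section into simple shapes (no overlaps), measuring from the bottom-left corner of the bounding box.
Web: 12 × 250, A = 3 000 mm², x = 6 mm, Ī = 36 000 mm⁴.
Top flange (beyond web): 53 × 18, A = 954 mm², x = 38.5 mm, Ī = 223 316 mm⁴.
Bottom flange (beyond web): 53 × 18, A = 954 mm², x = 38.5 mm, Ī = 223 316 mm⁴.
Centroid: x̄ = ΣA·x / ΣA = 18.634 mm.
Transfer each piece to the centroidal y-axis using Ī + A·d² with d = x − 18.634:
  web: d = -12.634 mm → contributes +514 890 mm⁴
  top flange (beyond web): d = 19.866 mm → contributes +599 801 mm⁴
  bottom flange (beyond web): d = 19.866 mm → contributes +599 801 mm⁴
Total I = 1 714 492 mm⁴.
Extreme fibre distance c = 46.366 mm; S = I/c = 36 978 mm³.

S_y ≈ 3.70 × 10⁴ mm³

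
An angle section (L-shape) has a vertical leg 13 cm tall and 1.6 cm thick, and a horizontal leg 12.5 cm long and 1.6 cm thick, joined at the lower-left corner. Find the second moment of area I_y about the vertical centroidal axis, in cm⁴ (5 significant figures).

I_y ≈ 547.66 cm⁴

Break the section into simple shapes (no overlaps), measuring from the bottom-left corner of the bounding box.
Vertical leg: 1.6 × 13, A = 20.8 cm², x = 0.8 cm, Ī = 4.437333 cm⁴.
Horizontal leg (remainder): 10.9 × 1.6, A = 17.44 cm², x = 7.05 cm, Ī = 172.6705 cm⁴.
Centroid: x̄ = ΣA·x / ΣA = 3.650418 cm.
Transfer each piece to the vertical centroidal axis using Ī + A·d² with d = x − 3.650418:
  vertical leg: d = -2.850418 cm → contributes +173.4349 cm⁴
  horizontal leg (remainder): d = 3.399582 cm → contributes +374.2273 cm⁴
Total I = 547.6623 cm⁴.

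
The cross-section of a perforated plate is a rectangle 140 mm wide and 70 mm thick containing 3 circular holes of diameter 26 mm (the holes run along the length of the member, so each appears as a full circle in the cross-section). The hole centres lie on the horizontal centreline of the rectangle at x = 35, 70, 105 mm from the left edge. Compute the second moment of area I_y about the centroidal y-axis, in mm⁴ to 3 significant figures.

Break the section into simple shapes (no overlaps), measuring from the bottom-left corner of the bounding box.
Plate: 140 × 70, A = 9 800 mm², x = 70 mm, Ī = 16 006 667 mm⁴.
Hole 1 (subtracted): ⌀26, A = 530.93 mm², x = 35 mm, Ī = 22 432 mm⁴.
Hole 2 (subtracted): ⌀26, A = 530.93 mm², x = 70 mm, Ī = 22 432 mm⁴.
Hole 3 (subtracted): ⌀26, A = 530.93 mm², x = 105 mm, Ī = 22 432 mm⁴.
By symmetry the centroid is at mid-width, x̄ = 70 mm.
Transfer each piece to the centroidal y-axis using Ī + A·d² with d = x − 70:
  plate: d = 0 mm → contributes +16 006 667 mm⁴
  hole 1: d = -35 mm → contributes −672 820 mm⁴
  hole 2: d = 0 mm → contributes −22 432 mm⁴
  hole 3: d = 35 mm → contributes −672 820 mm⁴
Total I = 14 638 595 mm⁴.

I_y ≈ 1.46 × 10⁷ mm⁴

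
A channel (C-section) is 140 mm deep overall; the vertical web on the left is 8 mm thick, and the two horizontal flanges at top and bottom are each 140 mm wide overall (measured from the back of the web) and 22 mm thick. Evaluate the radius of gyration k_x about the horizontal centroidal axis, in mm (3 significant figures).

Treat the section as a set of non-overlapping primitives; coordinates are from the bounding-box lower-left.
Web: 8 × 140, A = 1 120 mm², y = 70 mm, Ī = 1 829 333 mm⁴.
Top flange (beyond web): 132 × 22, A = 2 904 mm², y = 129 mm, Ī = 117 128 mm⁴.
Bottom flange (beyond web): 132 × 22, A = 2 904 mm², y = 11 mm, Ī = 117 128 mm⁴.
By symmetry the centroid is at mid-height, ȳ = 70 mm.
Transfer each piece to the horizontal centroidal axis using Ī + A·d² with d = y − 70:
  web: d = 0 mm → contributes +1 829 333 mm⁴
  top flange (beyond web): d = 59 mm → contributes +10 225 952 mm⁴
  bottom flange (beyond web): d = -59 mm → contributes +10 225 952 mm⁴
Total I = 22 281 237 mm⁴.
Radius of gyration: k = √(I/A) = √(22 281 237 / 6 928) = 56.711 mm.

k_x ≈ 56.7 mm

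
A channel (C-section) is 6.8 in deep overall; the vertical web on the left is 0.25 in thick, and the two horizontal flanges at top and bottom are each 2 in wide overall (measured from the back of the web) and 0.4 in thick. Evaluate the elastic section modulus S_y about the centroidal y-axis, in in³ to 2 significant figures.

Treat the section as a set of non-overlapping primitives; coordinates are from the bounding-box lower-left.
Web: 0.25 × 6.8, A = 1.7 in², x = 0.125 in, Ī = 0.008854 in⁴.
Top flange (beyond web): 1.75 × 0.4, A = 0.7 in², x = 1.125 in, Ī = 0.1786 in⁴.
Bottom flange (beyond web): 1.75 × 0.4, A = 0.7 in², x = 1.125 in, Ī = 0.1786 in⁴.
Centroid: x̄ = ΣA·x / ΣA = 0.5766 in.
Transfer each piece to the centroidal y-axis using Ī + A·d² with d = x − 0.5766:
  web: d = -0.4516 in → contributes +0.3556 in⁴
  top flange (beyond web): d = 0.5484 in → contributes +0.3892 in⁴
  bottom flange (beyond web): d = 0.5484 in → contributes +0.3892 in⁴
Total I = 1.134 in⁴.
Extreme fibre distance c = 1.423 in; S = I/c = 0.7966 in³.

S_y ≈ 0.80 in³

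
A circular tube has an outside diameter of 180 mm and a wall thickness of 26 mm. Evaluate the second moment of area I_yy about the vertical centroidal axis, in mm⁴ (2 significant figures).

I_yy ≈ 3.8 × 10⁷ mm⁴

Treat the section as a set of non-overlapping primitives; coordinates are from the bounding-box lower-left.
Outer circle: ⌀180, A = 25 447 mm², x = 90 mm, Ī = 51 529 974 mm⁴.
Bore (subtracted): ⌀128, A = 12 868 mm², x = 90 mm, Ī = 13 176 795 mm⁴.
By symmetry the centroid is at mid-width, x̄ = 90 mm.
All pieces are centred on the vertical centroidal axis, so I = ΣĪ (holes subtracted) = 38 353 179 mm⁴.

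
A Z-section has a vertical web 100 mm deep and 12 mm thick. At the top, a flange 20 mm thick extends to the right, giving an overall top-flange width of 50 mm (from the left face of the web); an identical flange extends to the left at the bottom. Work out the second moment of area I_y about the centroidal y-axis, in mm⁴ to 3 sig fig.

Split into non-overlapping primitives; take the origin at the lower-left of the bounding box.
Web: 12 × 100, A = 1 200 mm², x = 44 mm, Ī = 14 400 mm⁴.
Top flange (beyond web): 38 × 20, A = 760 mm², x = 69 mm, Ī = 91 453 mm⁴.
Bottom flange (beyond web): 38 × 20, A = 760 mm², x = 19 mm, Ī = 91 453 mm⁴.
Centroid: x̄ = ΣA·x / ΣA = 44 mm.
Transfer each piece to the centroidal y-axis using Ī + A·d² with d = x − 44:
  web: d = 0 mm → contributes +14 400 mm⁴
  top flange (beyond web): d = 25 mm → contributes +566 453 mm⁴
  bottom flange (beyond web): d = -25 mm → contributes +566 453 mm⁴
Total I = 1 147 307 mm⁴.

I_y ≈ 1.15 × 10⁶ mm⁴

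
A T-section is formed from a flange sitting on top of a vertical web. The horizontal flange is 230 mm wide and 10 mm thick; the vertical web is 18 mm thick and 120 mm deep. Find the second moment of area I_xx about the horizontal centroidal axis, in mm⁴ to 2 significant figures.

I_xx ≈ 7.3 × 10⁶ mm⁴

Break the section into simple shapes (no overlaps), measuring from the bottom-left corner of the bounding box.
Flange: 230 × 10, A = 2 300 mm², y = 125 mm, Ī = 19 167 mm⁴.
Web: 18 × 120, A = 2 160 mm², y = 60 mm, Ī = 2 592 000 mm⁴.
Centroid: ȳ = ΣA·y / ΣA = 93.52 mm.
Transfer each piece to the horizontal centroidal axis using Ī + A·d² with d = y − 93.52:
  flange: d = 31.48 mm → contributes +2 298 419 mm⁴
  web: d = -33.52 mm → contributes +5 018 981 mm⁴
Total I = 7 317 400 mm⁴.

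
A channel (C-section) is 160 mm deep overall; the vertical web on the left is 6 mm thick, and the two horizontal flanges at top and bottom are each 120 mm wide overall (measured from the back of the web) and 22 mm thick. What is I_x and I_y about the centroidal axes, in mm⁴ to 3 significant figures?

I_x ≈ 2.61 × 10⁷ mm⁴, I_y ≈ 8.34 × 10⁶ mm⁴

Split into non-overlapping primitives; take the origin at the lower-left of the bounding box.
Web: 6 × 160, A = 960 mm², y = 80 mm, Ī = 2 048 000 mm⁴.
Top flange (beyond web): 114 × 22, A = 2 508 mm², y = 149 mm, Ī = 101 156 mm⁴.
Bottom flange (beyond web): 114 × 22, A = 2 508 mm², y = 11 mm, Ī = 101 156 mm⁴.
By symmetry the centroid is at mid-height, ȳ = 80 mm.
Transfer each piece to the centroidal x-axis using Ī + A·d² with d = y − 80:
  web: d = 0 mm → contributes +2 048 000 mm⁴
  top flange (beyond web): d = 69 mm → contributes +12 041 744 mm⁴
  bottom flange (beyond web): d = -69 mm → contributes +12 041 744 mm⁴
Total I = 26 131 488 mm⁴.
For the y-axis: x̄ = 53.361 mm.
Repeating about the centroidal y-axis gives I_y = 8 336 027 mm⁴.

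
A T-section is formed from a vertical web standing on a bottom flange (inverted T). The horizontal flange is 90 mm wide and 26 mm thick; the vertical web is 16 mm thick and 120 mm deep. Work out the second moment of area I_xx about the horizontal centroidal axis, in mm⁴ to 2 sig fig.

I_xx ≈ 8.1 × 10⁶ mm⁴

Treat the section as a set of non-overlapping primitives; coordinates are from the bounding-box lower-left.
Flange: 90 × 26, A = 2 340 mm², y = 13 mm, Ī = 131 820 mm⁴.
Web: 16 × 120, A = 1 920 mm², y = 86 mm, Ī = 2 304 000 mm⁴.
Centroid: ȳ = ΣA·y / ΣA = 45.9 mm.
Transfer each piece to the horizontal centroidal axis using Ī + A·d² with d = y − 45.9:
  flange: d = -32.9 mm → contributes +2 664 876 mm⁴
  web: d = 40.1 mm → contributes +5 391 162 mm⁴
Total I = 8 056 039 mm⁴.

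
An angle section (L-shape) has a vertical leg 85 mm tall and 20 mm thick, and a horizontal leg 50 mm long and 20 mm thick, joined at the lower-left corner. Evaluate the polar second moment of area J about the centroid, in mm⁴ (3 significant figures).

J ≈ 1.89 × 10⁶ mm⁴

Treat the section as a set of non-overlapping primitives; coordinates are from the bounding-box lower-left.
Vertical leg: 20 × 85, A = 1 700 mm², y = 42.5 mm, Ī = 1 023 542 mm⁴.
Horizontal leg (remainder): 30 × 20, A = 600 mm², y = 10 mm, Ī = 20 000 mm⁴.
Centroid: ȳ = ΣA·y / ΣA = 34.022 mm.
Transfer each piece to the centroidal x-axis using Ī + A·d² with d = y − 34.022:
  vertical leg: d = 8.4783 mm → contributes +1 145 739 mm⁴
  horizontal leg (remainder): d = -24.022 mm → contributes +366 226 mm⁴
Total I = 1 511 966 mm⁴.
For the y-axis: x̄ = 16.522 mm.
Repeating about the centroidal y-axis gives I_y = 378 841 mm⁴.
Polar second moment: J = I_x + I_y = 1 890 806 mm⁴.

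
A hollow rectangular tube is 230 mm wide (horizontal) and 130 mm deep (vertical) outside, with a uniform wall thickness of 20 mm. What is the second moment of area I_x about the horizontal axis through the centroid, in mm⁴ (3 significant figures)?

I_x ≈ 3.06 × 10⁷ mm⁴

Break the section into simple shapes (no overlaps), measuring from the bottom-left corner of the bounding box.
Outer rectangle: 230 × 130, A = 29 900 mm², y = 65 mm, Ī = 42 109 167 mm⁴.
Inner void (subtracted): 190 × 90, A = 17 100 mm², y = 65 mm, Ī = 11 542 500 mm⁴.
By symmetry the centroid is at mid-height, ȳ = 65 mm.
All pieces are centred on the horizontal axis through the centroid, so I = ΣĪ (holes subtracted) = 30 566 667 mm⁴.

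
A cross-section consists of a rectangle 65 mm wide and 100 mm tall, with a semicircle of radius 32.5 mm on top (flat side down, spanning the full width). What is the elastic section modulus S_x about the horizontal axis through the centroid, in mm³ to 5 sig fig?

S_x ≈ 1.5703 × 10⁵ mm³

Treat the section as a set of non-overlapping primitives; coordinates are from the bounding-box lower-left.
Rectangular body: 65 × 100, A = 6 500 mm², y = 50 mm, Ī = 5 416 667 mm⁴.
Semicircular cap: semicircle r = 32.5, A = 1659.154 mm², y = 113.7934 mm, Ī = 122451.9 mm⁴.
Centroid: ȳ = ΣA·y / ΣA = 62.97231 mm.
Transfer each piece to the horizontal axis through the centroid using Ī + A·d² with d = y − 62.97231:
  rectangular body: d = -12.97231 mm → contributes +6 510 493 mm⁴
  semicircular cap: d = 50.82112 mm → contributes +4 407 690 mm⁴
Total I = 10 918 183 mm⁴.
Extreme fibre distance c = 69.52769 mm; S = I/c = 157033.6 mm³.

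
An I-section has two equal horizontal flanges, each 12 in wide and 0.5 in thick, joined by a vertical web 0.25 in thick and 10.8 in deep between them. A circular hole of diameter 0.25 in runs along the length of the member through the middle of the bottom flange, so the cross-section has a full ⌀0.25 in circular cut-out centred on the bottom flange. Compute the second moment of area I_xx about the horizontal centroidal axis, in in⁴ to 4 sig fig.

Split into non-overlapping primitives; take the origin at the lower-left of the bounding box.
Bottom flange: 12 × 0.5, A = 6 in², y = 0.25 in, Ī = 0.125 in⁴.
Web: 0.25 × 10.8, A = 2.7 in², y = 5.9 in, Ī = 26.244 in⁴.
Top flange: 12 × 0.5, A = 6 in², y = 11.55 in, Ī = 0.125 in⁴.
Hole (subtracted): ⌀0.25, A = 0.0490874 in², y = 0.25 in, Ī = 0.000191748 in⁴.
Centroid: ȳ = ΣA·y / ΣA = 5.91893 in.
Transfer each piece to the horizontal centroidal axis using Ī + A·d² with d = y − 5.91893:
  bottom flange: d = -5.66893 in → contributes +192.946 in⁴
  web: d = -0.0189301 in → contributes +26.245 in⁴
  top flange: d = 5.63107 in → contributes +190.379 in⁴
  hole: d = -5.66893 in → contributes −1.5777 in⁴
Total I = 407.992 in⁴.

I_xx ≈ 408.0 in⁴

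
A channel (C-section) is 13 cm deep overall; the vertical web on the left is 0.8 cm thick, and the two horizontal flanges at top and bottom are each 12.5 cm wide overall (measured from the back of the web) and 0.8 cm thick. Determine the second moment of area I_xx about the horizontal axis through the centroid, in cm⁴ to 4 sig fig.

I_xx ≈ 844.0 cm⁴

Break the section into simple shapes (no overlaps), measuring from the bottom-left corner of the bounding box.
Web: 0.8 × 13, A = 10.4 cm², y = 6.5 cm, Ī = 146.467 cm⁴.
Top flange (beyond web): 11.7 × 0.8, A = 9.36 cm², y = 12.6 cm, Ī = 0.4992 cm⁴.
Bottom flange (beyond web): 11.7 × 0.8, A = 9.36 cm², y = 0.4 cm, Ī = 0.4992 cm⁴.
By symmetry the centroid is at mid-height, ȳ = 6.5 cm.
Transfer each piece to the horizontal axis through the centroid using Ī + A·d² with d = y − 6.5:
  web: d = 0 cm → contributes +146.467 cm⁴
  top flange (beyond web): d = 6.1 cm → contributes +348.785 cm⁴
  bottom flange (beyond web): d = -6.1 cm → contributes +348.785 cm⁴
Total I = 844.036 cm⁴.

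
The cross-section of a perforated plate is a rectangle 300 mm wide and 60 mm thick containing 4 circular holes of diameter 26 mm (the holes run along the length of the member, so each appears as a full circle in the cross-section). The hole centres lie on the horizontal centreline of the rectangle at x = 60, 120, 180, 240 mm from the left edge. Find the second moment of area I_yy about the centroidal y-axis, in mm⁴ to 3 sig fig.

Decompose the section into non-overlapping parts with the origin at the bottom-left of its bounding rectangle.
Plate: 300 × 60, A = 18 000 mm², x = 150 mm, Ī = 135 000 000 mm⁴.
Hole 1 (subtracted): ⌀26, A = 530.93 mm², x = 60 mm, Ī = 22 432 mm⁴.
Hole 2 (subtracted): ⌀26, A = 530.93 mm², x = 120 mm, Ī = 22 432 mm⁴.
Hole 3 (subtracted): ⌀26, A = 530.93 mm², x = 180 mm, Ī = 22 432 mm⁴.
Hole 4 (subtracted): ⌀26, A = 530.93 mm², x = 240 mm, Ī = 22 432 mm⁴.
By symmetry the centroid is at mid-width, x̄ = 150 mm.
Transfer each piece to the centroidal y-axis using Ī + A·d² with d = x − 150:
  plate: d = 0 mm → contributes +135 000 000 mm⁴
  hole 1: d = -90 mm → contributes −4 322 958 mm⁴
  hole 2: d = -30 mm → contributes −500 268 mm⁴
  hole 3: d = 30 mm → contributes −500 268 mm⁴
  hole 4: d = 90 mm → contributes −4 322 958 mm⁴
Total I = 125 353 548 mm⁴.

I_yy ≈ 1.25 × 10⁸ mm⁴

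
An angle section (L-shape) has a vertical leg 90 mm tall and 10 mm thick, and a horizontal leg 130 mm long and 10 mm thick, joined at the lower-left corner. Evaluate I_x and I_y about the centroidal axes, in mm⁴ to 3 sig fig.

Treat the section as a set of non-overlapping primitives; coordinates are from the bounding-box lower-left.
Vertical leg: 10 × 90, A = 900 mm², y = 45 mm, Ī = 607 500 mm⁴.
Horizontal leg (remainder): 120 × 10, A = 1 200 mm², y = 5 mm, Ī = 10 000 mm⁴.
Centroid: ȳ = ΣA·y / ΣA = 22.143 mm.
Transfer each piece to the centroidal x-axis using Ī + A·d² with d = y − 22.143:
  vertical leg: d = 22.857 mm → contributes +1 077 704 mm⁴
  horizontal leg (remainder): d = -17.143 mm → contributes +362 653 mm⁴
Total I = 1 440 357 mm⁴.
For the y-axis: x̄ = 42.143 mm.
Repeating about the centroidal y-axis gives I_y = 3 620 357 mm⁴.

I_x ≈ 1.44 × 10⁶ mm⁴, I_y ≈ 3.62 × 10⁶ mm⁴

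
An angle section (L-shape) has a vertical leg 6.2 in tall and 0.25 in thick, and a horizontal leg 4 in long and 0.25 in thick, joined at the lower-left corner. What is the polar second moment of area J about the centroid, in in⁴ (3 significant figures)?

J ≈ 13.6 in⁴

Treat the section as a set of non-overlapping primitives; coordinates are from the bounding-box lower-left.
Vertical leg: 0.25 × 6.2, A = 1.55 in², y = 3.1 in, Ī = 4.9652 in⁴.
Horizontal leg (remainder): 3.75 × 0.25, A = 0.9375 in², y = 0.125 in, Ī = 0.0048828 in⁴.
Centroid: ȳ = ΣA·y / ΣA = 1.9788 in.
Transfer each piece to the centroidal x-axis using Ī + A·d² with d = y − 1.9788:
  vertical leg: d = 1.1212 in → contributes +6.9138 in⁴
  horizontal leg (remainder): d = -1.8538 in → contributes +3.2266 in⁴
Total I = 10.14 in⁴.
For the y-axis: x̄ = 0.87877 in.
Repeating about the centroidal y-axis gives I_y = 3.4434 in⁴.
Polar second moment: J = I_x + I_y = 13.584 in⁴.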